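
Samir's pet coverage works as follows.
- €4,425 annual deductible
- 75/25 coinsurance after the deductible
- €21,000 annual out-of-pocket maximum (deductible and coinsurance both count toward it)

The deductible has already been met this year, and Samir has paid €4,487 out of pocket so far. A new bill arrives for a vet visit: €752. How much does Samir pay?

€188

With the deductible met, the entire €752 is subject to coinsurance.
Owner's 25% share of €752 is €188.
Year-to-date out-of-pocket becomes €4,487 + €188 = €4,675, still under the €21,000 maximum, so no cap applies.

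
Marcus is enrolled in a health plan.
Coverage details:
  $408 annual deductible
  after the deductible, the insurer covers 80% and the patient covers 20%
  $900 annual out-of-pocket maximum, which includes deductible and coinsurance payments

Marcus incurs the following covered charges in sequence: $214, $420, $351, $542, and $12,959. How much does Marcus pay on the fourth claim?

Bill 1, $214: fully absorbed by the deductible. Cost to patient: $214. OOP to date $214.
Bill 2, $420: deductible takes $194, $226 remains; patient's 20% is $45.20. Cost to patient: $239.20. OOP to date $453.20.
Bill 3, $351: deductible already satisfied, so patient's share is 20% × $351 = $70.20. Patient owes $70.20 (running OOP $523.40).
Bill 4, $542: deductible met; 20% of $542 = $108.40. Cost to patient: $108.40. OOP to date $631.80.

$108.40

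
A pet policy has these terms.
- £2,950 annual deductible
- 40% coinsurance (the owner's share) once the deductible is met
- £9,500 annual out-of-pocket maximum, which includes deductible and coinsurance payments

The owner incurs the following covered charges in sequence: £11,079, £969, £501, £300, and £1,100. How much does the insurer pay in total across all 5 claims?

#1 (£11,079): deductible takes £2,950, £8,129 remains; coinsurance £8,129 × 40% = £3,251.60. Cost to owner: £6,201.60. OOP to date £6,201.60. Insurer: £11,079 − £6,201.60 = £4,877.40.
#2 (£969): deductible met; 40% of £969 = £387.60. Cost to owner: £387.60. OOP to date £6,589.20. Insurer: £969 − £387.60 = £581.40.
#3 (£501): deductible met; 40% of £501 = £200.40. Owner owes £200.40 (running OOP £6,789.60). Insurer: £501 − £200.40 = £300.60.
#4 (£300): 40% coinsurance on £300 = £120. Owner pays £120; OOP now £6,909.60. Plan pays £300 − £120 = £180.
#5 (£1,100): deductible met; 40% of £1,100 = £440. Owner pays £440; OOP now £7,349.60. Insurer: £1,100 − £440 = £660.
Insurer total: £4,877.40 + £581.40 + £300.60 + £180 + £660 = £6,599.40.

£6,599.40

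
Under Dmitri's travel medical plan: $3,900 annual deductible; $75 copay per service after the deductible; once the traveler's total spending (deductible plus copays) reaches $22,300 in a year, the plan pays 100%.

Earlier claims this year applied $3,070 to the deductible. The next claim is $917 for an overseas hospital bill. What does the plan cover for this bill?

$3,070 of the $3,900 deductible is already met, leaving $830.
The remaining $87 (= $917 − $830) moves to the copay.
Copay on this service: $75.
So the traveler owes $830 + $75 = $905 before any cap.
Year-to-date out-of-pocket becomes $3,070 + $905 = $3,975, still under the $22,300 maximum, so no cap applies.
The plan picks up $917 − $905 = $12.

$12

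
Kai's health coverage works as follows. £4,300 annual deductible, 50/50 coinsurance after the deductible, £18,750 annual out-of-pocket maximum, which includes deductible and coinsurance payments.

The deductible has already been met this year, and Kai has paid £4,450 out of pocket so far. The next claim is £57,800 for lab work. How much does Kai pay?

With the deductible met, the entire £57,800 is subject to coinsurance.
Patient's 50% share of £57,800 is £28,900.
Year-to-date out-of-pocket would reach £4,450 + £28,900 = £33,350, above the £18,750 maximum, so the patient pays only £18,750 − £4,450 = £14,300.

£14,300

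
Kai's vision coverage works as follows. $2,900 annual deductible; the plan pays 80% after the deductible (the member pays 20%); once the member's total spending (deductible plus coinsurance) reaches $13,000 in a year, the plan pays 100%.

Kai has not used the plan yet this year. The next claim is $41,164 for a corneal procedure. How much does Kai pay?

Nothing has been paid toward the $2,900 deductible, so the first $2,900 of this charge is applied there.
That leaves $41,164 − $2,900 = $38,264 for coinsurance.
20% of $38,264 = $7,652.80 falls to the member.
That puts the member's cost at $2,900 + $7,652.80 = $10,552.80 before any cap.
Year-to-date out-of-pocket becomes $0 + $10,552.80 = $10,552.80, still under the $13,000 maximum, so no cap applies.

$10,552.80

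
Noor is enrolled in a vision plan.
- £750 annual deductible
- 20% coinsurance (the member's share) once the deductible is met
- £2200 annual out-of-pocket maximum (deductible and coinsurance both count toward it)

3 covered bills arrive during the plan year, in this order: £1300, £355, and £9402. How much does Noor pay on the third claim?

#1 (£1300): £750 to deductible, leaving £550; coinsurance £550 × 20% = £110. Cost to member: £860. OOP to date £860.
#2 (£355): deductible already satisfied, so member's share is 20% × £355 = £71. Member pays £71; OOP now £931.
#3 (£9402): 20% coinsurance on £9402 = £1880.40. OOP would hit £2811.40 > £2200, so the cap limits the member to £2200 − £931 = £1269.

£1269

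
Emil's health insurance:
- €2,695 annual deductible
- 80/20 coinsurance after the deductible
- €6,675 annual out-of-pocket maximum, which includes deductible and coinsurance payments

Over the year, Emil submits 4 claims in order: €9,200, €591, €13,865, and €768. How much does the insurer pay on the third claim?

#1 (€9,200): €2,695 finishes the deductible; €6,505 goes to coinsurance; 20% of €6,505 = €1,301. Patient owes €3,996 (running OOP €3,996). Insurer: €9,200 − €3,996 = €5,204.
#2 (€591): 20% coinsurance on €591 = €118.20. Cost to patient: €118.20. OOP to date €4,114.20. Insurer: €591 − €118.20 = €472.80.
#3 (€13,865): 20% coinsurance on €13,865 = €2,773. OOP would hit €6,887.20 > €6,675, so the cap limits the patient to €6,675 − €4,114.20 = €2,560.80. Insurer: €13,865 − €2,560.80 = €11,304.20.

€11,304.20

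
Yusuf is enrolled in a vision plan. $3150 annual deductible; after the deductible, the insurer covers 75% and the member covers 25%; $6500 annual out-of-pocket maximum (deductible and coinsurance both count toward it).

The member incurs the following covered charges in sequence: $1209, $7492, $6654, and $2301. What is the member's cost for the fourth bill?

$298.75

Claim 1 — $1209: all of it applies to the deductible. Member pays $1209; OOP now $1209.
Claim 2 — $7492: $1941 to deductible, leaving $5551; member's 25% is $1387.75. Member pays $3328.75; OOP now $4537.75.
Claim 3 — $6654: 25% coinsurance on $6654 = $1663.50. Cost to member: $1663.50. OOP to date $6201.25.
Claim 4 — $2301: deductible met; 25% of $2301 = $575.25. That would push OOP to $6776.50, over the $6500 cap, so member pays $6500 − $6201.25 = $298.75.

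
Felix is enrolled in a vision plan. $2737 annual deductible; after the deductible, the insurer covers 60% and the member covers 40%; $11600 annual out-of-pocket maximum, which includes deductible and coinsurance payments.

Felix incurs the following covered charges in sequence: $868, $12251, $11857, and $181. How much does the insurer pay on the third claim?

Claim 1 ($868): entire amount goes to the deductible. Cost to member: $868. OOP to date $868. Plan pays $868 − $868 = $0.
Claim 2 ($12251): deductible takes $1869, $10382 remains; coinsurance $10382 × 40% = $4152.80. Member owes $6021.80 (running OOP $6889.80). Insurer: $12251 − $6021.80 = $6229.20.
Claim 3 ($11857): 40% coinsurance on $11857 = $4742.80. Adding that to $6889.80 gives $11632.60, past the $11600 cap; member pays only $11600 − $6889.80 = $4710.20. Plan pays $11857 − $4710.20 = $7146.80.

$7146.80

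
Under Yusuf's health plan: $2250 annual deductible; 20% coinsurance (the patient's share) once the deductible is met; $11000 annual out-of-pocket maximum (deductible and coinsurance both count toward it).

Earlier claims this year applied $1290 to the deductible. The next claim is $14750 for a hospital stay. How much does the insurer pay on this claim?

Deductible still to meet: $2250 − $1290 = $960.
The remaining $13790 (= $14750 − $960) moves to coinsurance.
Coinsurance: $13790 × 20% = $2758.
That puts the patient's cost at $960 + $2758 = $3718 before any cap.
Cumulative spending $1290 + $3718 = $5008 stays under the $11000 maximum.
The insurer covers the remainder: $14750 − $3718 = $11032.

$11032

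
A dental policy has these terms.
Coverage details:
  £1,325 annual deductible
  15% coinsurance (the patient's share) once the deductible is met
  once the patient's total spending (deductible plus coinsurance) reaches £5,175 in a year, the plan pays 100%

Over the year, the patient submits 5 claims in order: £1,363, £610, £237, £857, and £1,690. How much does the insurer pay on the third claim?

Claim 1 (£1,363): £1,325 to deductible, leaving £38; 15% of £38 = £5.70. Cost to patient: £1,330.70. OOP to date £1,330.70. Insurer: £1,363 − £1,330.70 = £32.30.
Claim 2 (£610): deductible met; 15% of £610 = £91.50. Patient pays £91.50; OOP now £1,422.20. Insurer: £610 − £91.50 = £518.50.
Claim 3 (£237): 15% coinsurance on £237 = £35.55. Cost to patient: £35.55. OOP to date £1,457.75. Insurer: £237 − £35.55 = £201.45.

£201.45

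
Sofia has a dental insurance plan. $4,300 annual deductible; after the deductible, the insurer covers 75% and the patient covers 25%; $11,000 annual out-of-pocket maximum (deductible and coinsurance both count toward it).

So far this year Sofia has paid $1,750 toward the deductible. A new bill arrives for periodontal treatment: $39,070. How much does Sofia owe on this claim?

$9,250

$1,750 of the $4,300 deductible is already met, leaving $2,550.
After the $2,550 deductible portion, $39,070 − $2,550 = $36,520 is subject to coinsurance.
Patient's 25% share of $36,520 is $9,130.
That puts the patient's cost at $2,550 + $9,130 = $11,680 before any cap.
Year-to-date out-of-pocket would reach $1,750 + $11,680 = $13,430, above the $11,000 maximum, so the patient pays only $11,000 − $1,750 = $9,250.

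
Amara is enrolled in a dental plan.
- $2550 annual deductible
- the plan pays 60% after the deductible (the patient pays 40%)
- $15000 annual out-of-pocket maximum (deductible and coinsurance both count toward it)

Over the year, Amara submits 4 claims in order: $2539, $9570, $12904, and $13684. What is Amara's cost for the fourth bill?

$3464.80

Bill 1, $2539: entire amount goes to the deductible. Patient pays $2539; OOP now $2539.
Bill 2, $9570: deductible takes $11, $9559 remains; coinsurance $9559 × 40% = $3823.60. Patient owes $3834.60 (running OOP $6373.60).
Bill 3, $12904: deductible met; 40% of $12904 = $5161.60. Patient owes $5161.60 (running OOP $11535.20).
Bill 4, $13684: 40% coinsurance on $13684 = $5473.60. That would push OOP to $17008.80, over the $15000 cap, so patient pays $15000 − $11535.20 = $3464.80.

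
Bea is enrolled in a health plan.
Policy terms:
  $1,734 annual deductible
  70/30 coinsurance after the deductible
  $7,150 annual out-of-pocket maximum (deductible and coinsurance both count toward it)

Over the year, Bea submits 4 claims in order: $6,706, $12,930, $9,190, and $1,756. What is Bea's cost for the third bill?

Claim 1 — $6,706: $1,734 finishes the deductible; $4,972 goes to coinsurance; 30% of $4,972 = $1,491.60. Patient pays $3,225.60; OOP now $3,225.60.
Claim 2 — $12,930: deductible met; 30% of $12,930 = $3,879. Patient owes $3,879 (running OOP $7,104.60).
Claim 3 — $9,190: 30% coinsurance on $9,190 = $2,757. Adding that to $7,104.60 gives $9,861.60, past the $7,150 cap; patient pays only $7,150 − $7,104.60 = $45.40.

$45.40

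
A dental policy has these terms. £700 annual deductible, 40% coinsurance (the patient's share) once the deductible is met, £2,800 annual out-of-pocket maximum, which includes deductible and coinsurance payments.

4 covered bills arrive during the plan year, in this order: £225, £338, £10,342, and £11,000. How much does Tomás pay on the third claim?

Bill 1, £225: all of it applies to the deductible. Patient owes £225 (running OOP £225).
Bill 2, £338: entire amount goes to the deductible. Cost to patient: £338. OOP to date £563.
Bill 3, £10,342: £137 to deductible, leaving £10,205; 40% of £10,205 = £4,082. Claim cost before the cap: £137 + £4,082 = £4,219. OOP would hit £4,782 > £2,800, so the cap limits the patient to £2,800 − £563 = £2,237.

£2,237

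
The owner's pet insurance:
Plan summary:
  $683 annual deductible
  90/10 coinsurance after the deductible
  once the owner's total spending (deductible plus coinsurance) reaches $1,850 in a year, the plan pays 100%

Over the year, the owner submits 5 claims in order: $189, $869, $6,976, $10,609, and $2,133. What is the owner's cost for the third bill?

$697.60

Bill 1, $189: all of it applies to the deductible. Cost to owner: $189. OOP to date $189.
Bill 2, $869: deductible takes $494, $375 remains; owner's 10% is $37.50. Owner owes $531.50 (running OOP $720.50).
Bill 3, $6,976: deductible met; 10% of $6,976 = $697.60. Owner owes $697.60 (running OOP $1,418.10).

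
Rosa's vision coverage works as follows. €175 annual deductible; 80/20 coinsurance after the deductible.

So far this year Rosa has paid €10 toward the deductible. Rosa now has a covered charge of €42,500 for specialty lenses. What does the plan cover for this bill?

€33,868

€10 of the €175 deductible is already met, leaving €165.
That leaves €42,500 − €165 = €42,335 for coinsurance.
Coinsurance: €42,335 × 20% = €8,467.
So the member owes €165 + €8,467 = €8,632.
The plan picks up €42,500 − €8,632 = €33,868.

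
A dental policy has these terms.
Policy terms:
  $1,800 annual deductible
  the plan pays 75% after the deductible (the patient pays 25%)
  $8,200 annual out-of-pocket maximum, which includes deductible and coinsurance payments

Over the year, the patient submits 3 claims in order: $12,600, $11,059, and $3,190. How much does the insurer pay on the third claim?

$2,392.50

Bill 1, $12,600: deductible takes $1,800, $10,800 remains; 25% of $10,800 = $2,700. Patient owes $4,500 (running OOP $4,500). Insurer: $12,600 − $4,500 = $8,100.
Bill 2, $11,059: deductible already satisfied, so patient's share is 25% × $11,059 = $2,764.75. Patient owes $2,764.75 (running OOP $7,264.75). Plan pays $11,059 − $2,764.75 = $8,294.25.
Bill 3, $3,190: 25% coinsurance on $3,190 = $797.50. Patient pays $797.50; OOP now $8,062.25. Plan pays $3,190 − $797.50 = $2,392.50.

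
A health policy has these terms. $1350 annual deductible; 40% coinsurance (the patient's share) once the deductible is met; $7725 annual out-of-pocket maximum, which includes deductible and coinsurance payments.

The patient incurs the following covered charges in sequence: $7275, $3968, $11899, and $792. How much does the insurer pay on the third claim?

#1 ($7275): $1350 to deductible, leaving $5925; coinsurance $5925 × 40% = $2370. Patient pays $3720; OOP now $3720. Insurer: $7275 − $3720 = $3555.
#2 ($3968): 40% coinsurance on $3968 = $1587.20. Patient pays $1587.20; OOP now $5307.20. Insurer: $3968 − $1587.20 = $2380.80.
#3 ($11899): 40% coinsurance on $11899 = $4759.60. That would push OOP to $10066.80, over the $7725 cap, so patient pays $7725 − $5307.20 = $2417.80. Plan pays $11899 − $2417.80 = $9481.20.

$9481.20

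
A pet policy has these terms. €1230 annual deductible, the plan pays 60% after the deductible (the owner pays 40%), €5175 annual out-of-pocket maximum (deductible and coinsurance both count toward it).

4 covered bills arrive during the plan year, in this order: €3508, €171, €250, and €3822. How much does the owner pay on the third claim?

€100

Bill 1, €3508: deductible takes €1230, €2278 remains; owner's 40% is €911.20. Owner pays €2141.20; OOP now €2141.20.
Bill 2, €171: deductible already satisfied, so owner's share is 40% × €171 = €68.40. Owner pays €68.40; OOP now €2209.60.
Bill 3, €250: deductible met; 40% of €250 = €100. Owner owes €100 (running OOP €2309.60).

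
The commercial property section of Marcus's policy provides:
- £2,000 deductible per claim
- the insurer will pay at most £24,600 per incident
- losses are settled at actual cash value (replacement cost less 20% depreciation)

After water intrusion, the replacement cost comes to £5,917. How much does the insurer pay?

At 20% depreciation, ACV = £5,917 − £1,183.40 = £4,733.60.
After the deductible, £4,733.60 − £2,000 = £2,733.60 remains.
That's under the £24,600 cap, so the insurer reimburses the full £2,733.60.

£2,733.60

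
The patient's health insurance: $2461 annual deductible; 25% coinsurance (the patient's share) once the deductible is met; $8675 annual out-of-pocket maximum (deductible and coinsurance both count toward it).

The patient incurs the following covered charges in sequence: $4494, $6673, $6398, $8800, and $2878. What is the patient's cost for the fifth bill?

$238

Bill 1, $4494: $2461 to deductible, leaving $2033; 25% of $2033 = $508.25. Patient pays $2969.25; OOP now $2969.25.
Bill 2, $6673: deductible already satisfied, so patient's share is 25% × $6673 = $1668.25. Cost to patient: $1668.25. OOP to date $4637.50.
Bill 3, $6398: 25% coinsurance on $6398 = $1599.50. Patient owes $1599.50 (running OOP $6237).
Bill 4, $8800: 25% coinsurance on $8800 = $2200. Patient pays $2200; OOP now $8437.
Bill 5, $2878: deductible already satisfied, so patient's share is 25% × $2878 = $719.50. That would push OOP to $9156.50, over the $8675 cap, so patient pays $8675 − $8437 = $238.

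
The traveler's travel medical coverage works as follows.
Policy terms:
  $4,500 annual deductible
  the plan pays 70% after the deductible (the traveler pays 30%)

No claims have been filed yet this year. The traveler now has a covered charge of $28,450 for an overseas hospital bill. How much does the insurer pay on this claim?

The full $4,500 deductible is still open; $4,500 of this bill applies to it.
That leaves $28,450 − $4,500 = $23,950 for coinsurance.
Coinsurance: $23,950 × 30% = $7,185.
So the traveler owes $4,500 + $7,185 = $11,685.
The plan picks up $28,450 − $11,685 = $16,765.

$16,765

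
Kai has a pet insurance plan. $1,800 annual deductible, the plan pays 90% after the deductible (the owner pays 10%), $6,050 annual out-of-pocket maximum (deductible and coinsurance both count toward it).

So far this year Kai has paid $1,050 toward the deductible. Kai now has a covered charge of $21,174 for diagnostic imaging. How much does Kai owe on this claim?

$1,050 of the $1,800 deductible is already met, leaving $750.
The remaining $20,424 (= $21,174 − $750) moves to coinsurance.
10% of $20,424 = $2,042.40 falls to the owner.
Owner responsibility before any cap: $750 + $2,042.40 = $2,792.40.
Year-to-date out-of-pocket becomes $1,050 + $2,792.40 = $3,842.40, still under the $6,050 maximum, so no cap applies.

$2,792.40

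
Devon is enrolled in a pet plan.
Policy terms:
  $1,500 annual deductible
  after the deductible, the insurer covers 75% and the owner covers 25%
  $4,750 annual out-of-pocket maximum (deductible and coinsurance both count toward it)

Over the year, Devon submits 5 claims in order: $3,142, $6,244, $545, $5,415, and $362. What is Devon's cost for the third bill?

$136.25

#1 ($3,142): $1,500 finishes the deductible; $1,642 goes to coinsurance; coinsurance $1,642 × 25% = $410.50. Owner owes $1,910.50 (running OOP $1,910.50).
#2 ($6,244): 25% coinsurance on $6,244 = $1,561. Cost to owner: $1,561. OOP to date $3,471.50.
#3 ($545): deductible met; 25% of $545 = $136.25. Owner pays $136.25; OOP now $3,607.75.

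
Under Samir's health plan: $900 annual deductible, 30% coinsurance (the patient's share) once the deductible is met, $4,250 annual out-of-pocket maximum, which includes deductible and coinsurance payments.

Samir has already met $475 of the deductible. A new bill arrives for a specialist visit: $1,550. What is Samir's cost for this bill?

Remaining deductible: $900 − $475 = $425.
That leaves $1,550 − $425 = $1,125 for coinsurance.
30% of $1,125 = $337.50 falls to the patient.
That puts the patient's cost at $425 + $337.50 = $762.50 before any cap.
Total out-of-pocket so far would be $475 + $762.50 = $1,237.50, below the $4,250 cap — no reduction.

$762.50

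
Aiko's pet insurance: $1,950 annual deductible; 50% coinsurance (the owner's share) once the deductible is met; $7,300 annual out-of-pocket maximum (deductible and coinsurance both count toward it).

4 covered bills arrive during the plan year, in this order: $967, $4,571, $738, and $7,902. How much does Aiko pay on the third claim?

$369

Bill 1, $967: all of it applies to the deductible. Owner owes $967 (running OOP $967).
Bill 2, $4,571: $983 finishes the deductible; $3,588 goes to coinsurance; coinsurance $3,588 × 50% = $1,794. Owner owes $2,777 (running OOP $3,744).
Bill 3, $738: deductible already satisfied, so owner's share is 50% × $738 = $369. Cost to owner: $369. OOP to date $4,113.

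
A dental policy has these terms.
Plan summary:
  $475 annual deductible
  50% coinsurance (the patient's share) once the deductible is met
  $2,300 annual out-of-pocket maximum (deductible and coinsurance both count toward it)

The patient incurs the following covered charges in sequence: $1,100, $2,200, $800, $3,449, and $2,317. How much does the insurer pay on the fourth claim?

Claim 1 ($1,100): $475 finishes the deductible; $625 goes to coinsurance; 50% of $625 = $312.50. Cost to patient: $787.50. OOP to date $787.50. Plan pays $1,100 − $787.50 = $312.50.
Claim 2 ($2,200): deductible met; 50% of $2,200 = $1,100. Patient pays $1,100; OOP now $1,887.50. Plan pays $2,200 − $1,100 = $1,100.
Claim 3 ($800): deductible met; 50% of $800 = $400. Cost to patient: $400. OOP to date $2,287.50. Insurer: $800 − $400 = $400.
Claim 4 ($3,449): deductible already satisfied, so patient's share is 50% × $3,449 = $1,724.50. That would push OOP to $4,012, over the $2,300 cap, so patient pays $2,300 − $2,287.50 = $12.50. Plan pays $3,449 − $12.50 = $3,436.50.

$3,436.50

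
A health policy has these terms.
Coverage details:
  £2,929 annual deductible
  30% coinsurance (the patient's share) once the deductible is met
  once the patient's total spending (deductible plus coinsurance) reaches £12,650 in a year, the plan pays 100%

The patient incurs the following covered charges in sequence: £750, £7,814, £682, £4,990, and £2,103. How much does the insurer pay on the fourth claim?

Claim 1 (£750): fully absorbed by the deductible. Patient pays £750; OOP now £750. Insurer: £750 − £750 = £0.
Claim 2 (£7,814): £2,179 finishes the deductible; £5,635 goes to coinsurance; patient's 30% is £1,690.50. Patient owes £3,869.50 (running OOP £4,619.50). Plan pays £7,814 − £3,869.50 = £3,944.50.
Claim 3 (£682): deductible met; 30% of £682 = £204.60. Patient pays £204.60; OOP now £4,824.10. Insurer: £682 − £204.60 = £477.40.
Claim 4 (£4,990): 30% coinsurance on £4,990 = £1,497. Cost to patient: £1,497. OOP to date £6,321.10. Insurer: £4,990 − £1,497 = £3,493.

£3,493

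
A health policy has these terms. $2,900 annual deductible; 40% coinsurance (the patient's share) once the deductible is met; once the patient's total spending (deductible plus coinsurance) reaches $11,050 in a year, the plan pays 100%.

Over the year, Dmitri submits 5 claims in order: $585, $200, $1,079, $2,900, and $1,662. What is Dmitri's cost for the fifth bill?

$664.80

Claim 1 ($585): fully absorbed by the deductible. Patient owes $585 (running OOP $585).
Claim 2 ($200): fully absorbed by the deductible. Patient owes $200 (running OOP $785).
Claim 3 ($1,079): fully absorbed by the deductible. Patient pays $1,079; OOP now $1,864.
Claim 4 ($2,900): $1,036 to deductible, leaving $1,864; 40% of $1,864 = $745.60. Patient owes $1,781.60 (running OOP $3,645.60).
Claim 5 ($1,662): deductible already satisfied, so patient's share is 40% × $1,662 = $664.80. Patient owes $664.80 (running OOP $4,310.40).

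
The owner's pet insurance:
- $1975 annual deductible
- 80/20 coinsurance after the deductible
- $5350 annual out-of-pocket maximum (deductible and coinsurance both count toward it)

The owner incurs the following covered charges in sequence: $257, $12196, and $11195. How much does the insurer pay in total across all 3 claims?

$18298

Bill 1, $257: all of it applies to the deductible. Cost to owner: $257. OOP to date $257. Insurer: $257 − $257 = $0.
Bill 2, $12196: $1718 to deductible, leaving $10478; owner's 20% is $2095.60. Owner owes $3813.60 (running OOP $4070.60). Plan pays $12196 − $3813.60 = $8382.40.
Bill 3, $11195: deductible met; 20% of $11195 = $2239. That would push OOP to $6309.60, over the $5350 cap, so owner pays $5350 − $4070.60 = $1279.40. Insurer: $11195 − $1279.40 = $9915.60.
Insurer total: $0 + $8382.40 + $9915.60 = $18298.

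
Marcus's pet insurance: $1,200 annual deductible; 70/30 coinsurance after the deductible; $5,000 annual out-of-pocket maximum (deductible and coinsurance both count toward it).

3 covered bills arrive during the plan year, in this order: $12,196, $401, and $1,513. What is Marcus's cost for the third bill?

$380.90

Claim 1 — $12,196: deductible takes $1,200, $10,996 remains; owner's 30% is $3,298.80. Owner owes $4,498.80 (running OOP $4,498.80).
Claim 2 — $401: deductible met; 30% of $401 = $120.30. Owner owes $120.30 (running OOP $4,619.10).
Claim 3 — $1,513: deductible already satisfied, so owner's share is 30% × $1,513 = $453.90. OOP would hit $5,073 > $5,000, so the cap limits the owner to $5,000 − $4,619.10 = $380.90.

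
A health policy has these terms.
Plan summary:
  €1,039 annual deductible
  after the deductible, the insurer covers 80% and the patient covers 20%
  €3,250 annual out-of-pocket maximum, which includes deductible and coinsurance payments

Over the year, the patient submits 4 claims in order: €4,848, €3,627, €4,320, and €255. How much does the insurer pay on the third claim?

Claim 1 — €4,848: €1,039 to deductible, leaving €3,809; patient's 20% is €761.80. Patient owes €1,800.80 (running OOP €1,800.80). Plan pays €4,848 − €1,800.80 = €3,047.20.
Claim 2 — €3,627: deductible already satisfied, so patient's share is 20% × €3,627 = €725.40. Patient owes €725.40 (running OOP €2,526.20). Plan pays €3,627 − €725.40 = €2,901.60.
Claim 3 — €4,320: deductible met; 20% of €4,320 = €864. That would push OOP to €3,390.20, over the €3,250 cap, so patient pays €3,250 − €2,526.20 = €723.80. Insurer: €4,320 − €723.80 = €3,596.20.

€3,596.20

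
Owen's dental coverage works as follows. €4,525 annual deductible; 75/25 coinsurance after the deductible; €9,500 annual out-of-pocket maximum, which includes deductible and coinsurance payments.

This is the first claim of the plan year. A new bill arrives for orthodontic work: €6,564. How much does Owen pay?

€5,034.75

Deductible not yet touched, so the first €4,525 of the bill goes to the deductible.
After the €4,525 deductible portion, €6,564 − €4,525 = €2,039 is subject to coinsurance.
Patient's 25% share of €2,039 is €509.75.
Patient responsibility before any cap: €4,525 + €509.75 = €5,034.75.
Cumulative spending €0 + €5,034.75 = €5,034.75 stays under the €9,500 maximum.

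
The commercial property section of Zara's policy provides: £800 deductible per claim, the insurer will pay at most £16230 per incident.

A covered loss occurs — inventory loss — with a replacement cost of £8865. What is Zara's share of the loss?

£800

After the deductible, £8865 − £800 = £8065 remains.
£8065 ≤ £16230, so the limit doesn't bind; insurer pays £8065.
Out of pocket: £8865 − £8065 = £800.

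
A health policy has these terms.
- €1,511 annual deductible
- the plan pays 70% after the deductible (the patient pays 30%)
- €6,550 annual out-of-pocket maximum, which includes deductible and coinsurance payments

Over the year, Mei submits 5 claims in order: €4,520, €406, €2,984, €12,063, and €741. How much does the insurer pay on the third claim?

#1 (€4,520): €1,511 finishes the deductible; €3,009 goes to coinsurance; 30% of €3,009 = €902.70. Patient pays €2,413.70; OOP now €2,413.70. Plan pays €4,520 − €2,413.70 = €2,106.30.
#2 (€406): 30% coinsurance on €406 = €121.80. Patient pays €121.80; OOP now €2,535.50. Plan pays €406 − €121.80 = €284.20.
#3 (€2,984): deductible already satisfied, so patient's share is 30% × €2,984 = €895.20. Patient owes €895.20 (running OOP €3,430.70). Plan pays €2,984 − €895.20 = €2,088.80.

€2,088.80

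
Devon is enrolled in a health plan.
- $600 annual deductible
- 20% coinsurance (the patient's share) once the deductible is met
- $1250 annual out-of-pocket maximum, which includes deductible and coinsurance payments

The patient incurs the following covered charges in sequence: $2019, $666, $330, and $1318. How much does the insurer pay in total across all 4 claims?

Bill 1, $2019: $600 to deductible, leaving $1419; coinsurance $1419 × 20% = $283.80. Patient pays $883.80; OOP now $883.80. Insurer: $2019 − $883.80 = $1135.20.
Bill 2, $666: deductible met; 20% of $666 = $133.20. Patient owes $133.20 (running OOP $1017). Plan pays $666 − $133.20 = $532.80.
Bill 3, $330: deductible already satisfied, so patient's share is 20% × $330 = $66. Patient pays $66; OOP now $1083. Plan pays $330 − $66 = $264.
Bill 4, $1318: deductible already satisfied, so patient's share is 20% × $1318 = $263.60. That would push OOP to $1346.60, over the $1250 cap, so patient pays $1250 − $1083 = $167. Insurer: $1318 − $167 = $1151.
Insurer total = bills − patient's total = $4333 − $1250 = $3083.

$3083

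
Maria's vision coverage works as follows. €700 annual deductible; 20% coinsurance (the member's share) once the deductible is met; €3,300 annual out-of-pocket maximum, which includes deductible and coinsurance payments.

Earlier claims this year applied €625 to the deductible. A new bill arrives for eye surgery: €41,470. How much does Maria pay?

€2,675

Deductible still to meet: €700 − €625 = €75.
The remaining €41,395 (= €41,470 − €75) moves to coinsurance.
20% of €41,395 = €8,279 falls to the member.
Member responsibility before any cap: €75 + €8,279 = €8,354.
Adding €8,354 to the €625 already spent would give €8,979, which exceeds the €3,300 cap; the member pays just €3,300 − €625 = €2,675.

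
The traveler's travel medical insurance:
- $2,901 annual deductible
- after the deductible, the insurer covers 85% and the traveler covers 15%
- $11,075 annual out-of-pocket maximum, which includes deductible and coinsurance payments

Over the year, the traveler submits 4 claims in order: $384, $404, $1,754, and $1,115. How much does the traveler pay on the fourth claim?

Claim 1 ($384): fully absorbed by the deductible. Cost to traveler: $384. OOP to date $384.
Claim 2 ($404): entire amount goes to the deductible. Cost to traveler: $404. OOP to date $788.
Claim 3 ($1,754): fully absorbed by the deductible. Traveler pays $1,754; OOP now $2,542.
Claim 4 ($1,115): $359 finishes the deductible; $756 goes to coinsurance; 15% of $756 = $113.40. Traveler pays $472.40; OOP now $3,014.40.

$472.40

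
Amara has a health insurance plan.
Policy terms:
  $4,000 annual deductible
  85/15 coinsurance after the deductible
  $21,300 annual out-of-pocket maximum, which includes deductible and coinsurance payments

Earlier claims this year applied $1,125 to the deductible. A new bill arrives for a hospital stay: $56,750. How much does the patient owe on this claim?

$10,956.25

$1,125 of the $4,000 deductible is already met, leaving $2,875.
After the $2,875 deductible portion, $56,750 − $2,875 = $53,875 is subject to coinsurance.
15% of $53,875 = $8,081.25 falls to the patient.
Patient responsibility before any cap: $2,875 + $8,081.25 = $10,956.25.
Total out-of-pocket so far would be $1,125 + $10,956.25 = $12,081.25, below the $21,300 cap — no reduction.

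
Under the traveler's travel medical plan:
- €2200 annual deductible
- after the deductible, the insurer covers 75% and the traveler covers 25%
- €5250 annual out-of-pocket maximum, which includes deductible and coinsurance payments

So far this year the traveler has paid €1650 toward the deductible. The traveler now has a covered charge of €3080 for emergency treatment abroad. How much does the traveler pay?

Remaining deductible: €2200 − €1650 = €550.
That leaves €3080 − €550 = €2530 for coinsurance.
Coinsurance: €2530 × 25% = €632.50.
That puts the traveler's cost at €550 + €632.50 = €1182.50 before any cap.
Total out-of-pocket so far would be €1650 + €1182.50 = €2832.50, below the €5250 cap — no reduction.

€1182.50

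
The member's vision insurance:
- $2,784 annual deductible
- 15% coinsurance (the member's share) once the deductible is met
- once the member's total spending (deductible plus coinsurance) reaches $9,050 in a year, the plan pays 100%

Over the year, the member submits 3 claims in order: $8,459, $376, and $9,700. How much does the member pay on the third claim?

$1,455

#1 ($8,459): $2,784 to deductible, leaving $5,675; member's 15% is $851.25. Member pays $3,635.25; OOP now $3,635.25.
#2 ($376): deductible already satisfied, so member's share is 15% × $376 = $56.40. Member owes $56.40 (running OOP $3,691.65).
#3 ($9,700): 15% coinsurance on $9,700 = $1,455. Member pays $1,455; OOP now $5,146.65.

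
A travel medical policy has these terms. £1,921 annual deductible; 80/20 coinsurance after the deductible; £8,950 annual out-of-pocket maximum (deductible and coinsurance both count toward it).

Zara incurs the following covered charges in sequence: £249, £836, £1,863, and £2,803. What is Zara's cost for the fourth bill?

Bill 1, £249: all of it applies to the deductible. Traveler owes £249 (running OOP £249).
Bill 2, £836: fully absorbed by the deductible. Cost to traveler: £836. OOP to date £1,085.
Bill 3, £1,863: £836 finishes the deductible; £1,027 goes to coinsurance; coinsurance £1,027 × 20% = £205.40. Traveler pays £1,041.40; OOP now £2,126.40.
Bill 4, £2,803: 20% coinsurance on £2,803 = £560.60. Traveler owes £560.60 (running OOP £2,687).

£560.60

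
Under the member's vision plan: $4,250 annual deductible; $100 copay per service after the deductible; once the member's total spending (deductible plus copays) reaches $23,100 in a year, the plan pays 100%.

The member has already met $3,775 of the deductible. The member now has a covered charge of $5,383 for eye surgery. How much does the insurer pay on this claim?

$4,808

Deductible still to meet: $4,250 − $3,775 = $475.
The remaining $4,908 (= $5,383 − $475) moves to the copay.
Copay on this service: $100.
Member responsibility before any cap: $475 + $100 = $575.
Cumulative spending $3,775 + $575 = $4,350 stays under the $23,100 maximum.
The insurer covers the remainder: $5,383 − $575 = $4,808.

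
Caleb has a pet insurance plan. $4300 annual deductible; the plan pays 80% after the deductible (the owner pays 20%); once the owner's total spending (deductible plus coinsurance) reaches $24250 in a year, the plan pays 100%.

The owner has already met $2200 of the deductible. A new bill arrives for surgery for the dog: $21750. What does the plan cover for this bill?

Remaining deductible: $4300 − $2200 = $2100.
After the $2100 deductible portion, $21750 − $2100 = $19650 is subject to coinsurance.
Coinsurance: $19650 × 20% = $3930.
Owner responsibility before any cap: $2100 + $3930 = $6030.
Total out-of-pocket so far would be $2200 + $6030 = $8230, below the $24250 cap — no reduction.
Insurer pays the balance: $21750 − $6030 = $15720.

$15720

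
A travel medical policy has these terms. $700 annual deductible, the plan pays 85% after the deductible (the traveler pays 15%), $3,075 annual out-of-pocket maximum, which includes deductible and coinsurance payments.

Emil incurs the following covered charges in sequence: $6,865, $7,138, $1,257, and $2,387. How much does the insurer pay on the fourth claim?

$2,196

#1 ($6,865): deductible takes $700, $6,165 remains; traveler's 15% is $924.75. Cost to traveler: $1,624.75. OOP to date $1,624.75. Plan pays $6,865 − $1,624.75 = $5,240.25.
#2 ($7,138): 15% coinsurance on $7,138 = $1,070.70. Cost to traveler: $1,070.70. OOP to date $2,695.45. Insurer: $7,138 − $1,070.70 = $6,067.30.
#3 ($1,257): 15% coinsurance on $1,257 = $188.55. Traveler owes $188.55 (running OOP $2,884). Plan pays $1,257 − $188.55 = $1,068.45.
#4 ($2,387): deductible met; 15% of $2,387 = $358.05. Adding that to $2,884 gives $3,242.05, past the $3,075 cap; traveler pays only $3,075 − $2,884 = $191. Plan pays $2,387 − $191 = $2,196.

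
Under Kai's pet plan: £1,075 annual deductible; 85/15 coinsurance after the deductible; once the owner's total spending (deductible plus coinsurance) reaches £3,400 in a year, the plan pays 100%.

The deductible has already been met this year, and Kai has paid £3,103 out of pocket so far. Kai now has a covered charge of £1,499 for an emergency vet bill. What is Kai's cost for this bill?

The deductible is already satisfied, so the full bill goes to coinsurance.
Coinsurance: £1,499 × 15% = £224.85.
Cumulative spending £3,103 + £224.85 = £3,327.85 stays under the £3,400 maximum.

£224.85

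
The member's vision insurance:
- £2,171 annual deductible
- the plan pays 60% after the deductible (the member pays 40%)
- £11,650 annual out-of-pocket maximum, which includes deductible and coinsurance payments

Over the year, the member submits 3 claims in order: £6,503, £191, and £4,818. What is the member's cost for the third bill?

Claim 1 (£6,503): £2,171 finishes the deductible; £4,332 goes to coinsurance; member's 40% is £1,732.80. Cost to member: £3,903.80. OOP to date £3,903.80.
Claim 2 (£191): deductible met; 40% of £191 = £76.40. Member pays £76.40; OOP now £3,980.20.
Claim 3 (£4,818): deductible met; 40% of £4,818 = £1,927.20. Member pays £1,927.20; OOP now £5,907.40.

£1,927.20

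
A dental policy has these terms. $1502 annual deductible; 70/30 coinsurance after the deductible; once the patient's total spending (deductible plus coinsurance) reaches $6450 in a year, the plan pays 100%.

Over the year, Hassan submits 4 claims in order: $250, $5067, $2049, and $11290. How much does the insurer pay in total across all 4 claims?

$12206

#1 ($250): fully absorbed by the deductible. Patient owes $250 (running OOP $250). Insurer: $250 − $250 = $0.
#2 ($5067): deductible takes $1252, $3815 remains; 30% of $3815 = $1144.50. Cost to patient: $2396.50. OOP to date $2646.50. Plan pays $5067 − $2396.50 = $2670.50.
#3 ($2049): deductible met; 30% of $2049 = $614.70. Patient owes $614.70 (running OOP $3261.20). Plan pays $2049 − $614.70 = $1434.30.
#4 ($11290): 30% coinsurance on $11290 = $3387. OOP would hit $6648.20 > $6450, so the cap limits the patient to $6450 − $3261.20 = $3188.80. Plan pays $11290 − $3188.80 = $8101.20.
Insurer total = bills − patient's total = $18656 − $6450 = $12206.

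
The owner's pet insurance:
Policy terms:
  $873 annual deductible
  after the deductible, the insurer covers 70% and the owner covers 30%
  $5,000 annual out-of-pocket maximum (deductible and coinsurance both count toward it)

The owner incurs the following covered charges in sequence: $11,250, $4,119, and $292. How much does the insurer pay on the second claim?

$3,105.10

#1 ($11,250): $873 to deductible, leaving $10,377; 30% of $10,377 = $3,113.10. Owner owes $3,986.10 (running OOP $3,986.10). Plan pays $11,250 − $3,986.10 = $7,263.90.
#2 ($4,119): 30% coinsurance on $4,119 = $1,235.70. Adding that to $3,986.10 gives $5,221.80, past the $5,000 cap; owner pays only $5,000 − $3,986.10 = $1,013.90. Plan pays $4,119 − $1,013.90 = $3,105.10.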